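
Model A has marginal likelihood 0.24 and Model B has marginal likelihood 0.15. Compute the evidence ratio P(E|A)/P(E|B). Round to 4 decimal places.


Evidence ratio = P(E|A) / P(E|B)
= 0.24 / 0.15
= 1.6

1.6


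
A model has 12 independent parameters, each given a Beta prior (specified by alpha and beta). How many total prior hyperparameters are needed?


Each Beta prior needs 2 hyperparameters (alpha and beta).
Total = 2 * 12 = 24

24


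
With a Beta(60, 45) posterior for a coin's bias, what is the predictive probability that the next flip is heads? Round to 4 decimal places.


The predictive probability equals the posterior mean.
P(next = heads) = alpha / (alpha + beta)
= 60 / 105 = 0.5714

0.5714


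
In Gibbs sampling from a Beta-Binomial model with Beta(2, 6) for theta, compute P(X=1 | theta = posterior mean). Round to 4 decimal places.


Posterior mean = alpha/(alpha+beta) = 2/8 = 0.25
P(X=1|theta=mean) = theta = 0.25

0.25


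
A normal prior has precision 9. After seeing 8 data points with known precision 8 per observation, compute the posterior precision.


In the conjugate normal model, precisions add:
tau_posterior = tau_prior + n * tau_data
= 9 + 8*8 = 73

73


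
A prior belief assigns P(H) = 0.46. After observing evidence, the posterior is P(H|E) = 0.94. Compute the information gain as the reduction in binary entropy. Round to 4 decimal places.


H(prior) = -0.46*log2(0.46) - 0.54*log2(0.54)
= 0.9954
H(post) = -0.94*log2(0.94) - 0.06*log2(0.06)
= 0.3274
IG = 0.9954 - 0.3274 = 0.6679

0.6679


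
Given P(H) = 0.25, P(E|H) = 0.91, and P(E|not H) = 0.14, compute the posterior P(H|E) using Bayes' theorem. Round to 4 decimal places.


By Bayes' theorem: P(H|E) = P(E|H)*P(H) / P(E)
P(E) = P(E|H)*P(H) + P(E|not H)*P(not H)
P(E) = 0.91*0.25 + 0.14*0.75 = 0.3325
P(H|E) = 0.91*0.25 / 0.3325 = 0.6842

0.6842


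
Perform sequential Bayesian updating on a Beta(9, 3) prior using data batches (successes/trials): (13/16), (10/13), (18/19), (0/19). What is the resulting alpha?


Accumulate successes: 41
Posterior alpha = prior alpha + sum of successes
= 9 + 41 = 50

50


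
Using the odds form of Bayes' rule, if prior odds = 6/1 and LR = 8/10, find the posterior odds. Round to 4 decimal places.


Bayes' rule in odds form: posterior odds = prior odds * LR
= (6 * 8) / (1 * 10)
= 48/10 = 4.8

4.8


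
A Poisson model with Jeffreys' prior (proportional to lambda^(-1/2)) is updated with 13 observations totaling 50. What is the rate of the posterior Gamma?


Posterior = Gamma(0.5 + S, n)
= Gamma(0.5 + 50, 13)
Posterior rate = 0 + n = 13

13.0


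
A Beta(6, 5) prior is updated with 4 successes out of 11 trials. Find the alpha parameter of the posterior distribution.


In the Beta-Binomial conjugate update:
alpha_post = alpha_prior + successes
= 6 + 4
= 10

10


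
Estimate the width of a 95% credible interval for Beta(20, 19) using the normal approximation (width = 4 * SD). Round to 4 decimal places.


For Beta(a,b): Var = ab/((a+b)^2(a+b+1))
Var = 0.0062, SD = 0.079
Approximate 95% CI width = 4 * 0.079 = 0.3161

0.3161


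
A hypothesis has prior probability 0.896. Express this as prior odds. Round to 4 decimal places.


Odds = P(H) / P(not H) = 0.896 / 0.104
= 8.6154

8.6154


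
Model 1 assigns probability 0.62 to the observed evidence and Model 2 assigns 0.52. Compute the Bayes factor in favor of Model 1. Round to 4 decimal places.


BF = P(data|M1) / P(data|M2)
= 0.62 / 0.52 = 1.1923

1.1923


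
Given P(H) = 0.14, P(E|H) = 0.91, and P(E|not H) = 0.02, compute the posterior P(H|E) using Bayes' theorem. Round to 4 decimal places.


By Bayes' theorem: P(H|E) = P(E|H)*P(H) / P(E)
P(E) = P(E|H)*P(H) + P(E|not H)*P(not H)
P(E) = 0.91*0.14 + 0.02*0.86 = 0.1446
P(H|E) = 0.91*0.14 / 0.1446 = 0.8811

0.8811


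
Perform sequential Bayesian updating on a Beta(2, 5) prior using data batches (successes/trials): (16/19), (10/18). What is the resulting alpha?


Accumulate successes: 26
Posterior alpha = prior alpha + sum of successes
= 2 + 26 = 28

28


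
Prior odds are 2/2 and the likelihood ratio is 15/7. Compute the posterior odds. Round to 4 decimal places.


Posterior odds = prior odds * likelihood ratio
= (2/2) * (15/7)
= 30 / 14
= 2.1429

2.1429


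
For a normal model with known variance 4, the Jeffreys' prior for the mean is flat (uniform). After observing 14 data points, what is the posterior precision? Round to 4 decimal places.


Jeffreys' prior for normal mean (known variance) is flat.
Prior precision = 0.
Posterior precision = prior_prec + n/sigma^2 = 0 + 14/4
= 3.5

3.5


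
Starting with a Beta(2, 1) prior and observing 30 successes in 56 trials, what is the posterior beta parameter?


Posterior beta = prior beta + failures
Failures = 56 - 30 = 26
beta_post = 1 + 26 = 27

27


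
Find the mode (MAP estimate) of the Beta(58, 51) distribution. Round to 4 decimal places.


For Beta(a,b) with a,b > 1:
Mode = (a-1)/(a+b-2) = (58-1)/(109-2)
= 57/107 = 0.5327

0.5327


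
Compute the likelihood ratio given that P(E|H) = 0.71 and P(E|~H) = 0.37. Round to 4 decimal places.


LR = P(E|H) / P(E|~H)
= 0.71 / 0.37 = 1.9189

1.9189


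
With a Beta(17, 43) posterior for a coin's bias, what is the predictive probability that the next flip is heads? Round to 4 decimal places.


The predictive probability equals the posterior mean.
P(next = heads) = alpha / (alpha + beta)
= 17 / 60 = 0.2833

0.2833


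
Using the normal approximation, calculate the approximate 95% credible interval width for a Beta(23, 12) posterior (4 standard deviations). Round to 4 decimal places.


Var(Beta) = 23*12/(35^2 * 36) = 0.0063
SD = 0.0791
Width ~ 4*SD = 0.3164

0.3164


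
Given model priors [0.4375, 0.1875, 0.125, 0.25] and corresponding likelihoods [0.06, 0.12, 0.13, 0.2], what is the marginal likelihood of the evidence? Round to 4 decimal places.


P(E) = sum_i P(M_i) P(E|M_i)
= 0.0262 + 0.0225 + 0.0163 + 0.05
= 0.115

0.115


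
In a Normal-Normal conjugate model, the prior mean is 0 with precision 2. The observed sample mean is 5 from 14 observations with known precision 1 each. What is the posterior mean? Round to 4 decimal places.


Posterior precision = tau0 + n*tau = 2 + 14*1 = 16
Posterior mean = (tau0*mu0 + n*tau*xbar) / posterior_precision
= (2*0 + 14*1*5) / 16
= 70 / 16 = 4.375

4.375


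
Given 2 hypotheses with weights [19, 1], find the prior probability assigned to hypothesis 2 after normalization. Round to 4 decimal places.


To normalize, divide each weight by the sum of all weights.
Sum = 20
Prior(H2) = 1/20 = 0.05

0.05


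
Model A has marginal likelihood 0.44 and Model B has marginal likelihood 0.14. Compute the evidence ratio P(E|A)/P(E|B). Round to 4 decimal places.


Evidence ratio = P(E|A) / P(E|B)
= 0.44 / 0.14
= 3.1429

3.1429


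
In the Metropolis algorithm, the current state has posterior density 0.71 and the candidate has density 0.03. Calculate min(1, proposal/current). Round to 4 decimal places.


Ratio = 0.03/0.71 = 0.0423
Acceptance probability = min(1, 0.0423)
= 0.0423

0.0423


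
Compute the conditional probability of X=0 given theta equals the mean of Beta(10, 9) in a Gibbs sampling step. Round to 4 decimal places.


Mean of Beta(10, 9) = 0.5263
P(X=0 | theta=0.5263) = 0.4737

0.4737


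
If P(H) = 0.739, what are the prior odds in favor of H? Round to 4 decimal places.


Prior odds = P(H) / (1 - P(H))
= 0.739 / 0.261
= 2.8314

2.8314


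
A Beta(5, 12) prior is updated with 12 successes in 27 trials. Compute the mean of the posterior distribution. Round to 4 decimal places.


After update: Beta(17, 27)
Mean = 17 / (17 + 27) = 17 / 44
= 0.3864

0.3864


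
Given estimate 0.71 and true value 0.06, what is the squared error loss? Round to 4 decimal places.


Squared error = (estimate - true)^2
Difference = 0.65
Loss = 0.65^2 = 0.4225

0.4225


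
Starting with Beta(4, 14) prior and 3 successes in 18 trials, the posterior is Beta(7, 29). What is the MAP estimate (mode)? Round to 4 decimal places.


The mode of Beta(a, b) when a > 1 and b > 1 is (a-1)/(a+b-2)
= (7 - 1) / (7 + 29 - 2)
= 6 / 34
= 0.1765

0.1765


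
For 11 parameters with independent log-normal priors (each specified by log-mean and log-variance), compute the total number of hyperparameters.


A log-normal prior has 2 hyperparameters per parameter.
Total = 11 * 2 = 22

22


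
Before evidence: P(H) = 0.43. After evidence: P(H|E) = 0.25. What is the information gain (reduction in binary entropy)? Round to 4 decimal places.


Prior entropy = 0.9858
Posterior entropy = 0.8113
Information gain = 0.9858 - 0.8113 = 0.1745

0.1745


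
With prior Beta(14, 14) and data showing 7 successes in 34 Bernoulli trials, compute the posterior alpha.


Conjugate update: alpha_posterior = alpha_prior + k
= 14 + 7 = 21

21


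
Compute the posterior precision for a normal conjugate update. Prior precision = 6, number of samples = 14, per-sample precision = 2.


tau_post = tau_0 + n * tau
= 6 + 14 * 2 = 34

34


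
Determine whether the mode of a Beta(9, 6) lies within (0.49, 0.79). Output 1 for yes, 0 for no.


First find the mode: (a-1)/(a+b-2) = 0.6154
Is 0.6154 in (0.49, 0.79)? 1

1


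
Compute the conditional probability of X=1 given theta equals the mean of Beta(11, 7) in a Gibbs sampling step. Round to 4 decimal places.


Mean of Beta(11, 7) = 0.6111
P(X=1 | theta=0.6111) = 0.6111

0.6111


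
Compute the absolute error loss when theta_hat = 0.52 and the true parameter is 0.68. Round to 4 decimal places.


L = |theta_hat - theta_true|
= |0.52 - 0.68| = 0.16

0.16


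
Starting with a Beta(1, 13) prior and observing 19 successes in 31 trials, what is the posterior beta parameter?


Posterior beta = prior beta + failures
Failures = 31 - 19 = 12
beta_post = 13 + 12 = 25

25


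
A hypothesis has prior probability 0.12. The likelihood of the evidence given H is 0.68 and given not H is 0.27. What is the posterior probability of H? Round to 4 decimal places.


Using Bayes' theorem:
P(E) = 0.12 * 0.68 + 0.88 * 0.27
P(E) = 0.3192
P(H|E) = (0.12 * 0.68) / 0.3192 = 0.2556

0.2556


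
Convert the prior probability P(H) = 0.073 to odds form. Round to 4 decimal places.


P(not H) = 1 - 0.073 = 0.927
Odds = 0.073 / 0.927 = 0.0787

0.0787


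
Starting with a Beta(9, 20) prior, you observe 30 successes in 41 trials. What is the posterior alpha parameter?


For a Beta-Binomial conjugate model:
Posterior alpha = prior alpha + number of successes
= 9 + 30 = 39

39


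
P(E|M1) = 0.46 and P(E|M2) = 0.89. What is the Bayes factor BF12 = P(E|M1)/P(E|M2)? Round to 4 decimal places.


Bayes factor BF12 = P(E|M1) / P(E|M2)
= 0.46 / 0.89
= 0.5169

0.5169


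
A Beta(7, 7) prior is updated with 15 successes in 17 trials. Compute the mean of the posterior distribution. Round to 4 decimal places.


After update: Beta(22, 9)
Mean = 22 / (22 + 9) = 22 / 31
= 0.7097

0.7097


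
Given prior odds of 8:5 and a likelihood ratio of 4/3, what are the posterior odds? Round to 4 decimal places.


Posterior odds = prior odds * LR
Prior odds = 8/5 = 1.6
LR = 4/3 = 1.3333
Posterior odds = 1.6 * 1.3333 = 2.1333

2.1333


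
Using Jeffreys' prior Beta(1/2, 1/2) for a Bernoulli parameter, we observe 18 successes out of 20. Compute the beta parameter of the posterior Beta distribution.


Conjugate update: Beta(0.5 + k, 0.5 + n - k).
k = 18, n - k = 2
Posterior beta = 0.5 + (n - k) = 0.5 + 2 = 2.5

2.5


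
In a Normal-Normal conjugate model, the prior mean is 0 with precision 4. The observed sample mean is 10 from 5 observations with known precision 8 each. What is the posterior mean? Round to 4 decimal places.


Posterior precision = tau0 + n*tau = 4 + 5*8 = 44
Posterior mean = (tau0*mu0 + n*tau*xbar) / posterior_precision
= (4*0 + 5*8*10) / 44
= 400 / 44 = 9.0909

9.0909


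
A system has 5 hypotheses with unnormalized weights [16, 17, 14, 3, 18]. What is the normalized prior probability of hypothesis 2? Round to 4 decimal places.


The normalized prior is the weight divided by the total.
Total weight = 68
P(H2) = 17 / 68 = 0.25

0.25


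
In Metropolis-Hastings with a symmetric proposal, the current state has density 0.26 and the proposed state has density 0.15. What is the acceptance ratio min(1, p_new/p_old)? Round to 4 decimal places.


Ratio = p_new / p_old = 0.15 / 0.26 = 0.5769
Acceptance = min(1, 0.5769) = 0.5769

0.5769


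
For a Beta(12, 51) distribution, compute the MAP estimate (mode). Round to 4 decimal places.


MAP = mode = (a-1)/(a+b-2)
= (12-1)/(12+51-2)
= 11/61 = 0.1803

0.1803


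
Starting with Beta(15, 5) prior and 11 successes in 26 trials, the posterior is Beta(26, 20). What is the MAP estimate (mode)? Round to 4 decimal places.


The mode of Beta(a, b) when a > 1 and b > 1 is (a-1)/(a+b-2)
= (26 - 1) / (26 + 20 - 2)
= 25 / 44
= 0.5682

0.5682


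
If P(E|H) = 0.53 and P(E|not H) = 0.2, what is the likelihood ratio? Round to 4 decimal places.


Likelihood ratio = P(E|H) / P(E|not H)
= 0.53 / 0.2
= 2.65

2.65


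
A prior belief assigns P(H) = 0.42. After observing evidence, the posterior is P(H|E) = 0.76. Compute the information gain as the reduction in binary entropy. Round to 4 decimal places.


H(prior) = -0.42*log2(0.42) - 0.58*log2(0.58)
= 0.9815
H(post) = -0.76*log2(0.76) - 0.24*log2(0.24)
= 0.795
IG = 0.9815 - 0.795 = 0.1864

0.1864


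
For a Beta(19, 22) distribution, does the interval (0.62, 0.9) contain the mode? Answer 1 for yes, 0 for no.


Mode of Beta(a,b) = (a-1)/(a+b-2)
= (19-1)/(19+22-2) = 0.4615
Check: 0.62 <= 0.4615 <= 0.9?
Result: 0

0


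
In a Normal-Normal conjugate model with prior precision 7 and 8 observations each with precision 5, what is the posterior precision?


Posterior precision = prior precision + n * observation precision
= 7 + 8 * 5
= 7 + 40 = 47

47


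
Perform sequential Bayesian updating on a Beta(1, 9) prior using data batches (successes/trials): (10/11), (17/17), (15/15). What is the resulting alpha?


Accumulate successes: 42
Posterior alpha = prior alpha + sum of successes
= 1 + 42 = 43

43


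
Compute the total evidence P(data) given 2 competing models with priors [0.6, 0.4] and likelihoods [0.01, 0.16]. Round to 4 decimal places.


Marginal likelihood = sum P(model_i) * P(data|model_i)
Model 1: 0.6 * 0.01 = 0.006
Model 2: 0.4 * 0.16 = 0.064
Total = 0.07

0.07


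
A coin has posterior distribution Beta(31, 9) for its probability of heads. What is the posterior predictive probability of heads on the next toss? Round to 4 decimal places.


Posterior predictive = E[theta] = alpha/(alpha+beta)
= 31/40
= 0.775

0.775


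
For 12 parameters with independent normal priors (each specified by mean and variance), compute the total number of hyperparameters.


A normal prior has 2 hyperparameters per parameter.
Total = 12 * 2 = 24

24


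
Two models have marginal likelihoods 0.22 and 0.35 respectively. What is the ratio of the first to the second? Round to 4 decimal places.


Evidence ratio = 0.22 / 0.35
= 0.6286

0.6286


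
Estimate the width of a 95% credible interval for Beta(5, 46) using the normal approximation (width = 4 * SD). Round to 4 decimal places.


For Beta(a,b): Var = ab/((a+b)^2(a+b+1))
Var = 0.0017, SD = 0.0412
Approximate 95% CI width = 4 * 0.0412 = 0.1649

0.1649


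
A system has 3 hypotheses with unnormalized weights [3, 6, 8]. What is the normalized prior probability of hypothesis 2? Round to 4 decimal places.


The normalized prior is the weight divided by the total.
Total weight = 17
P(H2) = 6 / 17 = 0.3529

0.3529


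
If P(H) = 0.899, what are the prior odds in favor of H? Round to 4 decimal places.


Prior odds = P(H) / (1 - P(H))
= 0.899 / 0.101
= 8.901

8.901


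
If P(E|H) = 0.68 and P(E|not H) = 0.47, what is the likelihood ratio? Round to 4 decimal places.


Likelihood ratio = P(E|H) / P(E|not H)
= 0.68 / 0.47
= 1.4468

1.4468


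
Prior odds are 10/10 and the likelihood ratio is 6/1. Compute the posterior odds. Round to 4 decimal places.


Posterior odds = prior odds * likelihood ratio
= (10/10) * (6/1)
= 60 / 10
= 6.0

6.0


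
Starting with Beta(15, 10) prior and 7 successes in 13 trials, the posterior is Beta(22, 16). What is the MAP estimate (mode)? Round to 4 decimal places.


The mode of Beta(a, b) when a > 1 and b > 1 is (a-1)/(a+b-2)
= (22 - 1) / (22 + 16 - 2)
= 21 / 36
= 0.5833

0.5833


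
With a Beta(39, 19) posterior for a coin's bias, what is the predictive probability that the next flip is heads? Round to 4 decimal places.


The predictive probability equals the posterior mean.
P(next = heads) = alpha / (alpha + beta)
= 39 / 58 = 0.6724

0.6724


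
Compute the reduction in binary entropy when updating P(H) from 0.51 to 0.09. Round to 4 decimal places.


H_before = -p*log2(p) - (1-p)*log2(1-p) for p=0.51: 0.9997
H_after for p=0.09: 0.4365
Reduction = 0.9997 - 0.4365 = 0.5632

0.5632


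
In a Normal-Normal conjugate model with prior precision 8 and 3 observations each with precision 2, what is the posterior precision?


Posterior precision = prior precision + n * observation precision
= 8 + 3 * 2
= 8 + 6 = 14

14


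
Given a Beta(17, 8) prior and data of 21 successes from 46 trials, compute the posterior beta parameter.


Number of failures = 46 - 21 = 25
Posterior beta = 8 + 25 = 33

33


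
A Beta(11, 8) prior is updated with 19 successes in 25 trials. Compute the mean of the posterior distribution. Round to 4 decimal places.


After update: Beta(30, 14)
Mean = 30 / (30 + 14) = 30 / 44
= 0.6818

0.6818


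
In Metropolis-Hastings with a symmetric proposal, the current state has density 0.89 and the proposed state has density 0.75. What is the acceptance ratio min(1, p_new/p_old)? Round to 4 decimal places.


Ratio = p_new / p_old = 0.75 / 0.89 = 0.8427
Acceptance = min(1, 0.8427) = 0.8427

0.8427


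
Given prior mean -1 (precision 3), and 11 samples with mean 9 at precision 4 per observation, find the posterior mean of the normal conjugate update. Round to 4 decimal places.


The posterior mean is a precision-weighted average of prior and data.
Post. prec. = 3 + 44 = 47
Post. mean = (-3 + 396)/47 = 393/47 = 8.3617

8.3617


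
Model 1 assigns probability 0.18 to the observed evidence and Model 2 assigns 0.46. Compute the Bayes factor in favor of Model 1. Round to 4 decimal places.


BF = P(data|M1) / P(data|M2)
= 0.18 / 0.46 = 0.3913

0.3913


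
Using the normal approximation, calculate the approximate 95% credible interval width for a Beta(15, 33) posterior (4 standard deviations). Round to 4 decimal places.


Var(Beta) = 15*33/(48^2 * 49) = 0.0044
SD = 0.0662
Width ~ 4*SD = 0.2649

0.2649


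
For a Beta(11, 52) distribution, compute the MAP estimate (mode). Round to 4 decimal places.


MAP = mode = (a-1)/(a+b-2)
= (11-1)/(11+52-2)
= 10/61 = 0.1639

0.1639


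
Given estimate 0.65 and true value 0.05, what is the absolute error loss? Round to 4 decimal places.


Absolute error = |estimate - true|
= |0.6| = 0.6

0.6


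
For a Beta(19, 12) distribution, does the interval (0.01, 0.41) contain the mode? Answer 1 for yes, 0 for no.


Mode of Beta(a,b) = (a-1)/(a+b-2)
= (19-1)/(19+12-2) = 0.6207
Check: 0.01 <= 0.6207 <= 0.41?
Result: 0

0


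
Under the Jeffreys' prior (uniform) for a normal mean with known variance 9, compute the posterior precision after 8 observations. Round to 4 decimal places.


Prior precision = 0 (flat prior).
Post. prec. = 0 + n/var = 8/9 = 0.8889

0.8889


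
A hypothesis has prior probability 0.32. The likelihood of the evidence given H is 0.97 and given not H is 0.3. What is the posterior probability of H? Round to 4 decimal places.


Using Bayes' theorem:
P(E) = 0.32 * 0.97 + 0.68 * 0.3
P(E) = 0.5144
P(H|E) = (0.32 * 0.97) / 0.5144 = 0.6034

0.6034


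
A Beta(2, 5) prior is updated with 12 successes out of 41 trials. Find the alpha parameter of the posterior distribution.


In the Beta-Binomial conjugate update:
alpha_post = alpha_prior + successes
= 2 + 12
= 14

14


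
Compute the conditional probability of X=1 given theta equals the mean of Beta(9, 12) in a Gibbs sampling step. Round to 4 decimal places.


Mean of Beta(9, 12) = 0.4286
P(X=1 | theta=0.4286) = 0.4286

0.4286


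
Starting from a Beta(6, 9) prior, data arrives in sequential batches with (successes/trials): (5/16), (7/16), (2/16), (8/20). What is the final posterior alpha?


In sequential Bayesian updating, we sum all successes.
Total successes = 22
Final alpha = 6 + 22 = 28

28


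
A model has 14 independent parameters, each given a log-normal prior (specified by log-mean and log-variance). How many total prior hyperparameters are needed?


Each log-normal prior needs 2 hyperparameters (log-mean and log-variance).
Total = 2 * 14 = 28

28


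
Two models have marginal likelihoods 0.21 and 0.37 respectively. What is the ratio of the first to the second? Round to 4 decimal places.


Evidence ratio = 0.21 / 0.37
= 0.5676

0.5676


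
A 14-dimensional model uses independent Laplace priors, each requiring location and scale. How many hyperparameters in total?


Per parameter: 2 (location and scale).
Total = 14 * 2 = 28

28


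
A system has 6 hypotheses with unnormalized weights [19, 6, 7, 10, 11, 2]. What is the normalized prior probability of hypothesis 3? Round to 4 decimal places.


The normalized prior is the weight divided by the total.
Total weight = 55
P(H3) = 7 / 55 = 0.1273

0.1273


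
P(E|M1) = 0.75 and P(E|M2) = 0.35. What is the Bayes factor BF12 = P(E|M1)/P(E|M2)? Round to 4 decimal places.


Bayes factor BF12 = P(E|M1) / P(E|M2)
= 0.75 / 0.35
= 2.1429

2.1429


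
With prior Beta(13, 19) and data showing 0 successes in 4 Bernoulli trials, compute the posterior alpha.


Conjugate update: alpha_posterior = alpha_prior + k
= 13 + 0 = 13

13


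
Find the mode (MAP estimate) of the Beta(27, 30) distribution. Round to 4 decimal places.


For Beta(a,b) with a,b > 1:
Mode = (a-1)/(a+b-2) = (27-1)/(57-2)
= 26/55 = 0.4727

0.4727


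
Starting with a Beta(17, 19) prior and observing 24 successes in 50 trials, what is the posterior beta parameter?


Posterior beta = prior beta + failures
Failures = 50 - 24 = 26
beta_post = 19 + 26 = 45

45


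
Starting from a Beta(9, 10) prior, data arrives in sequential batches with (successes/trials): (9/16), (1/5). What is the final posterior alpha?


In sequential Bayesian updating, we sum all successes.
Total successes = 10
Final alpha = 9 + 10 = 19

19


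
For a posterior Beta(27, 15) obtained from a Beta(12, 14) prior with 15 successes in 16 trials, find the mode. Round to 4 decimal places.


Mode = (alpha - 1) / (alpha + beta - 2)
= 26 / 40
= 0.65

0.65


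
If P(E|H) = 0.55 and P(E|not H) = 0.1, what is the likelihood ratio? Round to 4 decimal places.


Likelihood ratio = P(E|H) / P(E|not H)
= 0.55 / 0.1
= 5.5

5.5


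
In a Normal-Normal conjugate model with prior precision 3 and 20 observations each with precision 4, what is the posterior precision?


Posterior precision = prior precision + n * observation precision
= 3 + 20 * 4
= 3 + 80 = 83

83


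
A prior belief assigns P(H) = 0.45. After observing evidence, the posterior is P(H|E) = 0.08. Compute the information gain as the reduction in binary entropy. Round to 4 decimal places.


H(prior) = -0.45*log2(0.45) - 0.55*log2(0.55)
= 0.9928
H(post) = -0.08*log2(0.08) - 0.92*log2(0.92)
= 0.4022
IG = 0.9928 - 0.4022 = 0.5906

0.5906


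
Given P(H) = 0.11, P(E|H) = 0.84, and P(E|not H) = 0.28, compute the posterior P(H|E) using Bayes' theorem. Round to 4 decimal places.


By Bayes' theorem: P(H|E) = P(E|H)*P(H) / P(E)
P(E) = P(E|H)*P(H) + P(E|not H)*P(not H)
P(E) = 0.84*0.11 + 0.28*0.89 = 0.3416
P(H|E) = 0.84*0.11 / 0.3416 = 0.2705

0.2705


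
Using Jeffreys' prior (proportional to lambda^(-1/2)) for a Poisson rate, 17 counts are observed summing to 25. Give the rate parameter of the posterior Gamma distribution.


Conjugate update: Gamma(prior_shape + S, prior_rate + n).
Prior shape = 0.5, prior rate = 0.
Posterior rate = 0 + n = 17

17.0


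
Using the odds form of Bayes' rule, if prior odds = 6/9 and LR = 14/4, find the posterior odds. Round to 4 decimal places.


Bayes' rule in odds form: posterior odds = prior odds * LR
= (6 * 14) / (9 * 4)
= 84/36 = 2.3333

2.3333


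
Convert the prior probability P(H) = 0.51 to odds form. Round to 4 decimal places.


P(not H) = 1 - 0.51 = 0.49
Odds = 0.51 / 0.49 = 1.0408

1.0408


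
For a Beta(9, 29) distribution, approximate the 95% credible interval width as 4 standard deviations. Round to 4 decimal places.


Variance of Beta(a,b) = ab / ((a+b)^2 * (a+b+1))
= 9*29 / ((38)^2 * 39)
= 0.0046
SD = sqrt(0.0046) = 0.0681
Width = 4 * SD = 0.2723

0.2723


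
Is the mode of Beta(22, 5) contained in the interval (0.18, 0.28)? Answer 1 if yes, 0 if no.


Mode = (a-1)/(a+b-2) = 21/25 = 0.84
Interval: (0.18, 0.28)
Contains mode? 0

0


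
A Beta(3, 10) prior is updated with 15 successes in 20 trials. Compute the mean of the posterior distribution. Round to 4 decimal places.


After update: Beta(18, 15)
Mean = 18 / (18 + 15) = 18 / 33
= 0.5455

0.5455


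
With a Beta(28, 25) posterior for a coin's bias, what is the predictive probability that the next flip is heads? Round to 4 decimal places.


The predictive probability equals the posterior mean.
P(next = heads) = alpha / (alpha + beta)
= 28 / 53 = 0.5283

0.5283


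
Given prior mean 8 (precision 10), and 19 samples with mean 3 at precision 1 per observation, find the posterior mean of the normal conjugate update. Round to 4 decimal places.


The posterior mean is a precision-weighted average of prior and data.
Post. prec. = 10 + 19 = 29
Post. mean = (80 + 57)/29 = 137/29 = 4.7241

4.7241


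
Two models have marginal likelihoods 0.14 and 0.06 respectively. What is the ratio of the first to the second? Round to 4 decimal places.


Evidence ratio = 0.14 / 0.06
= 2.3333

2.3333


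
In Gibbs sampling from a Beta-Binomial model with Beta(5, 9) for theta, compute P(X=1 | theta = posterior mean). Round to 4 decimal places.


Posterior mean = alpha/(alpha+beta) = 5/14 = 0.3571
P(X=1|theta=mean) = theta = 0.3571

0.3571


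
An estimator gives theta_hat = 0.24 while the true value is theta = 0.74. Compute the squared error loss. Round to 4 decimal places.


The squared error loss is (theta_hat - theta)^2
= (0.24 - 0.74)^2
= (-0.5)^2 = 0.25

0.25


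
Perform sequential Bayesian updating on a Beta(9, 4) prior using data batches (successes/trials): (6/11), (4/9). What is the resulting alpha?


Accumulate successes: 10
Posterior alpha = prior alpha + sum of successes
= 9 + 10 = 19

19


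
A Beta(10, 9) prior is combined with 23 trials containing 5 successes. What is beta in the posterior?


In conjugate updating:
beta_posterior = beta_prior + (n - k)
= 9 + (23 - 5)
= 9 + 18 = 27

27


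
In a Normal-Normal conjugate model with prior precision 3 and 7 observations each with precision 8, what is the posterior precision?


Posterior precision = prior precision + n * observation precision
= 3 + 7 * 8
= 3 + 56 = 59

59


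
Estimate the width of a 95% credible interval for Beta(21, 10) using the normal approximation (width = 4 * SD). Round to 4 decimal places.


For Beta(a,b): Var = ab/((a+b)^2(a+b+1))
Var = 0.0068, SD = 0.0826
Approximate 95% CI width = 4 * 0.0826 = 0.3305

0.3305


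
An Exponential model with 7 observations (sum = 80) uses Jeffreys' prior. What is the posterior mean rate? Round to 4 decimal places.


Posterior Gamma(7, 80)
E[lambda] = 7/80 = 0.0875

0.0875


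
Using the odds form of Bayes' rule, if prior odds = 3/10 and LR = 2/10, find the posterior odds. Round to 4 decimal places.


Bayes' rule in odds form: posterior odds = prior odds * LR
= (3 * 2) / (10 * 10)
= 6/100 = 0.06

0.06


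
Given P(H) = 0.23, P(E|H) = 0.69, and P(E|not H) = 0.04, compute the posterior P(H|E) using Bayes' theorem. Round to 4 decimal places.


By Bayes' theorem: P(H|E) = P(E|H)*P(H) / P(E)
P(E) = P(E|H)*P(H) + P(E|not H)*P(not H)
P(E) = 0.69*0.23 + 0.04*0.77 = 0.1895
P(H|E) = 0.69*0.23 / 0.1895 = 0.8375

0.8375


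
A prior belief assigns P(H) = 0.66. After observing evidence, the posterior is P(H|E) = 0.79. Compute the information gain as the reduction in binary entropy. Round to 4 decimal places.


H(prior) = -0.66*log2(0.66) - 0.34*log2(0.34)
= 0.9248
H(post) = -0.79*log2(0.79) - 0.21*log2(0.21)
= 0.7415
IG = 0.9248 - 0.7415 = 0.1833

0.1833


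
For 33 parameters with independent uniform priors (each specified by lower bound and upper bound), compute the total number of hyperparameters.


A uniform prior has 2 hyperparameters per parameter.
Total = 33 * 2 = 66

66


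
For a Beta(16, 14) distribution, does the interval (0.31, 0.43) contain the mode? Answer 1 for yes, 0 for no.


Mode of Beta(a,b) = (a-1)/(a+b-2)
= (16-1)/(16+14-2) = 0.5357
Check: 0.31 <= 0.5357 <= 0.43?
Result: 0

0


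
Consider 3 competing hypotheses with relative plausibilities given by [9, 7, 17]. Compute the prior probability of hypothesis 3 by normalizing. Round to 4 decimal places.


Sum of weights = 9 + 7 + 17 = 33
Normalized prior for H3 = 17 / 33
= 0.5152

0.5152


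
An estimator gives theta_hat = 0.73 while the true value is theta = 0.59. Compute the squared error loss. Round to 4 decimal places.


The squared error loss is (theta_hat - theta)^2
= (0.73 - 0.59)^2
= (0.14)^2 = 0.0196

0.0196


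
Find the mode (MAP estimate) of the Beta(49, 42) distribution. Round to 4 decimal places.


For Beta(a,b) with a,b > 1:
Mode = (a-1)/(a+b-2) = (49-1)/(91-2)
= 48/89 = 0.5393

0.5393


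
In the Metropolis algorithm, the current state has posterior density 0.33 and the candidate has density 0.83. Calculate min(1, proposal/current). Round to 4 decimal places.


Ratio = 0.83/0.33 = 2.5152
Acceptance probability = min(1, 2.5152)
= 1.0

1.0


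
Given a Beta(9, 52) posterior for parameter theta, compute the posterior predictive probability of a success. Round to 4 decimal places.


For a Beta-Bernoulli model, the predictive probability is the mean:
P(success) = 9/(9+52) = 9/61 = 0.1475

0.1475


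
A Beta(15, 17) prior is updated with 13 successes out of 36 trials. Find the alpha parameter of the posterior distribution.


In the Beta-Binomial conjugate update:
alpha_post = alpha_prior + successes
= 15 + 13
= 28

28


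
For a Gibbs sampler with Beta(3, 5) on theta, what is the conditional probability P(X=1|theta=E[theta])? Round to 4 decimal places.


E[theta] = 3/(3+5) = 0.375
P(X=1|theta) = theta = 0.375

0.375


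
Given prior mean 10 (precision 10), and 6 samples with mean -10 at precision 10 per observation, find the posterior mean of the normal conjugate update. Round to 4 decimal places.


The posterior mean is a precision-weighted average of prior and data.
Post. prec. = 10 + 60 = 70
Post. mean = (100 + -600)/70 = -500/70 = -7.1429

-7.1429


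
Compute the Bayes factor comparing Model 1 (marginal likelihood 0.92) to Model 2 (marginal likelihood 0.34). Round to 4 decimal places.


BF12 = marginal likelihood of M1 / marginal likelihood of M2
= 0.92/0.34
= 2.7059

2.7059


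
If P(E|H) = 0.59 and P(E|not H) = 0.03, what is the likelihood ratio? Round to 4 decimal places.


Likelihood ratio = P(E|H) / P(E|not H)
= 0.59 / 0.03
= 19.6667

19.6667


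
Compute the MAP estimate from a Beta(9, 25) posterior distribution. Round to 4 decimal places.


MAP = mode of Beta distribution
= (alpha - 1)/(alpha + beta - 2)
= (9-1)/(9+25-2)
= 8/32 = 0.25

0.25


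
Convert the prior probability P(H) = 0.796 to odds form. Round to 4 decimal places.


P(not H) = 1 - 0.796 = 0.204
Odds = 0.796 / 0.204 = 3.902

3.902


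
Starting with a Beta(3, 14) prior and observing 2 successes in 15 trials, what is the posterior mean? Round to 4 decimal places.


Posterior parameters: alpha = 3 + 2 = 5
beta = 14 + 13 = 27
Posterior mean = alpha / (alpha + beta) = 5 / 32
= 0.1562

0.1562


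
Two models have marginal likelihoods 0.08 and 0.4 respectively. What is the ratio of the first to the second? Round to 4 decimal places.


Evidence ratio = 0.08 / 0.4
= 0.2

0.2


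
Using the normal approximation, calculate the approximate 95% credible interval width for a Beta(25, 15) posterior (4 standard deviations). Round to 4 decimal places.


Var(Beta) = 25*15/(40^2 * 41) = 0.0057
SD = 0.0756
Width ~ 4*SD = 0.3024

0.3024


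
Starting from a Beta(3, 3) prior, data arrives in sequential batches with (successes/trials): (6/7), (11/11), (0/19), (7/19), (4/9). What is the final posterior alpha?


In sequential Bayesian updating, we sum all successes.
Total successes = 28
Final alpha = 3 + 28 = 31

31


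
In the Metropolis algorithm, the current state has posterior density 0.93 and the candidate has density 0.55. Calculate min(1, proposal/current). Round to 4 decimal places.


Ratio = 0.55/0.93 = 0.5914
Acceptance probability = min(1, 0.5914)
= 0.5914

0.5914


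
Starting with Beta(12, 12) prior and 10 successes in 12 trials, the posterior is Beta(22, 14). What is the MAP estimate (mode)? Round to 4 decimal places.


The mode of Beta(a, b) when a > 1 and b > 1 is (a-1)/(a+b-2)
= (22 - 1) / (22 + 14 - 2)
= 21 / 34
= 0.6176

0.6176


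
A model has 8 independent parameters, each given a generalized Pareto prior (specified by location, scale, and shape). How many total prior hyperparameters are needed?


Each generalized Pareto prior needs 3 hyperparameters (location, scale, and shape).
Total = 3 * 8 = 24

24


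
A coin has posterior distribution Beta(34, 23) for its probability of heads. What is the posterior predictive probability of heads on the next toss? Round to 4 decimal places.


Posterior predictive = E[theta] = alpha/(alpha+beta)
= 34/57
= 0.5965

0.5965


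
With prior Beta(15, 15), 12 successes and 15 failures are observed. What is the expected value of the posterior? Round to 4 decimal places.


Posterior = Beta(27, 30)
E[theta] = alpha/(alpha+beta)
= 27/57 = 0.4737

0.4737


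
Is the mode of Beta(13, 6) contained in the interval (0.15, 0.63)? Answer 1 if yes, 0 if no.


Mode = (a-1)/(a+b-2) = 12/17 = 0.7059
Interval: (0.15, 0.63)
Contains mode? 0

0


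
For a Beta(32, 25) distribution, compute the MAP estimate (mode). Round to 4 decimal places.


MAP = mode = (a-1)/(a+b-2)
= (32-1)/(32+25-2)
= 31/55 = 0.5636

0.5636


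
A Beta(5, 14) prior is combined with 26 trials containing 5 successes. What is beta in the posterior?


In conjugate updating:
beta_posterior = beta_prior + (n - k)
= 14 + (26 - 5)
= 14 + 21 = 35

35


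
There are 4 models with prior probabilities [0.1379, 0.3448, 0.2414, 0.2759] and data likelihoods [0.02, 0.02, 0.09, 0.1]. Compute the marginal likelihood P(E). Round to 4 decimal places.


P(E) = sum over models of P(M_i) * P(E|M_i)
= 0.1379*0.02 + 0.3448*0.02 + 0.2414*0.09 + 0.2759*0.1
= 0.059

0.059


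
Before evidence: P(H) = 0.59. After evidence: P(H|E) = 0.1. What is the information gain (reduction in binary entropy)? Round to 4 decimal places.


Prior entropy = 0.9765
Posterior entropy = 0.469
Information gain = 0.9765 - 0.469 = 0.5075

0.5075


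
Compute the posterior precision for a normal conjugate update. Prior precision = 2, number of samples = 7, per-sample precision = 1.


tau_post = tau_0 + n * tau
= 2 + 7 * 1 = 9

9


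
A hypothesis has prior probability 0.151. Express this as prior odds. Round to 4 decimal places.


Odds = P(H) / P(not H) = 0.151 / 0.849
= 0.1779

0.1779


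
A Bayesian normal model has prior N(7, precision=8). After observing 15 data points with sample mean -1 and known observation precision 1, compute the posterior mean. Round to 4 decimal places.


Posterior mean = (prior_precision * prior_mean + n * data_precision * data_mean) / (prior_precision + n * data_precision)
Numerator = 8*7 + 15*1*-1 = 41
Denominator = 8 + 15*1 = 23
Posterior mean = 1.7826

1.7826


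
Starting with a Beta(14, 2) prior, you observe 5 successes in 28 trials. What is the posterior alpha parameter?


For a Beta-Binomial conjugate model:
Posterior alpha = prior alpha + number of successes
= 14 + 5 = 19

19


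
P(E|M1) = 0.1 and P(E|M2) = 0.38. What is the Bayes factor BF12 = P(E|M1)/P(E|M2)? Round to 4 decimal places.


Bayes factor BF12 = P(E|M1) / P(E|M2)
= 0.1 / 0.38
= 0.2632

0.2632


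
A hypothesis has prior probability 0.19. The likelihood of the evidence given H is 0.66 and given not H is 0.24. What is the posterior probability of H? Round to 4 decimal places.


Using Bayes' theorem:
P(E) = 0.19 * 0.66 + 0.81 * 0.24
P(E) = 0.3198
P(H|E) = (0.19 * 0.66) / 0.3198 = 0.3921

0.3921


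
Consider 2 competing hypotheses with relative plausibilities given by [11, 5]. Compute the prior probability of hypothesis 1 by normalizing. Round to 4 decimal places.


Sum of weights = 11 + 5 = 16
Normalized prior for H1 = 11 / 16
= 0.6875

0.6875


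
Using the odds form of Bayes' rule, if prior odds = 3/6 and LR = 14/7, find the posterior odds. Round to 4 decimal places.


Bayes' rule in odds form: posterior odds = prior odds * LR
= (3 * 14) / (6 * 7)
= 42/42 = 1.0

1.0


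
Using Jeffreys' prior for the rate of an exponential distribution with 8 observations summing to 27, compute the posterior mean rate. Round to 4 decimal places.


Jeffreys' prior leads to posterior Gamma(8, 27).
Mean = 8/27 = 0.2963

0.2963


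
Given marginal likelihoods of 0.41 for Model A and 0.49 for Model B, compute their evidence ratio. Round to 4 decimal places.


Ratio = ML(A) / ML(B) = 0.41/0.49
= 0.8367

0.8367


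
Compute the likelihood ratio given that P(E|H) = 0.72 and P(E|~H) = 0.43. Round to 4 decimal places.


LR = P(E|H) / P(E|~H)
= 0.72 / 0.43 = 1.6744

1.6744


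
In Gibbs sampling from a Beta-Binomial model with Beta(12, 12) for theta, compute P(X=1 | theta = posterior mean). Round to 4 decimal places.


Posterior mean = alpha/(alpha+beta) = 12/24 = 0.5
P(X=1|theta=mean) = theta = 0.5

0.5


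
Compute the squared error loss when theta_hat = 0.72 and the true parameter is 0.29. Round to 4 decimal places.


L = (theta_hat - theta_true)^2
= (0.72 - 0.29)^2
= 0.43^2 = 0.1849

0.1849


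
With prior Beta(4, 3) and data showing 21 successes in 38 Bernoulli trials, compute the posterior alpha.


Conjugate update: alpha_posterior = alpha_prior + k
= 4 + 21 = 25

25


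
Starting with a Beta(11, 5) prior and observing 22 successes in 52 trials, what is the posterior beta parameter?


Posterior beta = prior beta + failures
Failures = 52 - 22 = 30
beta_post = 5 + 30 = 35

35


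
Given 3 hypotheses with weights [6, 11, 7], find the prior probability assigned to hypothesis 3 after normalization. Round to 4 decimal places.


To normalize, divide each weight by the sum of all weights.
Sum = 24
Prior(H3) = 7/24 = 0.2917

0.2917


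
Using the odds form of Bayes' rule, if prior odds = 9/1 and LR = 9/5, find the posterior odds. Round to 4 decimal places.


Bayes' rule in odds form: posterior odds = prior odds * LR
= (9 * 9) / (1 * 5)
= 81/5 = 16.2

16.2


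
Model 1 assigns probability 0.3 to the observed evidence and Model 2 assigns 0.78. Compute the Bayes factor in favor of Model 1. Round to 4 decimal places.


BF = P(data|M1) / P(data|M2)
= 0.3 / 0.78 = 0.3846

0.3846
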